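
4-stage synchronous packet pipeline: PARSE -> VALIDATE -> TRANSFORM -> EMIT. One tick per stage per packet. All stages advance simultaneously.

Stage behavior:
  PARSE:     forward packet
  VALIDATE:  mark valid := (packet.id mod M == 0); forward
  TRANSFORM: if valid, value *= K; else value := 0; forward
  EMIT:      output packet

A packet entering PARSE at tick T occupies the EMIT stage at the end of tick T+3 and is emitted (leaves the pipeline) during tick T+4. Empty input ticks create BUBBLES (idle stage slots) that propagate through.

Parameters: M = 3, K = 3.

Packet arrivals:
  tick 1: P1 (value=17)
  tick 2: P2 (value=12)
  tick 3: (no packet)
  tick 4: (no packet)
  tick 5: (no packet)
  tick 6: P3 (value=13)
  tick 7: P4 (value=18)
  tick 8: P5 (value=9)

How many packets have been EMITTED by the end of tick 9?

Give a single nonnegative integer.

Answer: 2

Derivation:
Tick 1: [PARSE:P1(v=17,ok=F), VALIDATE:-, TRANSFORM:-, EMIT:-] out:-; in:P1
Tick 2: [PARSE:P2(v=12,ok=F), VALIDATE:P1(v=17,ok=F), TRANSFORM:-, EMIT:-] out:-; in:P2
Tick 3: [PARSE:-, VALIDATE:P2(v=12,ok=F), TRANSFORM:P1(v=0,ok=F), EMIT:-] out:-; in:-
Tick 4: [PARSE:-, VALIDATE:-, TRANSFORM:P2(v=0,ok=F), EMIT:P1(v=0,ok=F)] out:-; in:-
Tick 5: [PARSE:-, VALIDATE:-, TRANSFORM:-, EMIT:P2(v=0,ok=F)] out:P1(v=0); in:-
Tick 6: [PARSE:P3(v=13,ok=F), VALIDATE:-, TRANSFORM:-, EMIT:-] out:P2(v=0); in:P3
Tick 7: [PARSE:P4(v=18,ok=F), VALIDATE:P3(v=13,ok=T), TRANSFORM:-, EMIT:-] out:-; in:P4
Tick 8: [PARSE:P5(v=9,ok=F), VALIDATE:P4(v=18,ok=F), TRANSFORM:P3(v=39,ok=T), EMIT:-] out:-; in:P5
Tick 9: [PARSE:-, VALIDATE:P5(v=9,ok=F), TRANSFORM:P4(v=0,ok=F), EMIT:P3(v=39,ok=T)] out:-; in:-
Emitted by tick 9: ['P1', 'P2']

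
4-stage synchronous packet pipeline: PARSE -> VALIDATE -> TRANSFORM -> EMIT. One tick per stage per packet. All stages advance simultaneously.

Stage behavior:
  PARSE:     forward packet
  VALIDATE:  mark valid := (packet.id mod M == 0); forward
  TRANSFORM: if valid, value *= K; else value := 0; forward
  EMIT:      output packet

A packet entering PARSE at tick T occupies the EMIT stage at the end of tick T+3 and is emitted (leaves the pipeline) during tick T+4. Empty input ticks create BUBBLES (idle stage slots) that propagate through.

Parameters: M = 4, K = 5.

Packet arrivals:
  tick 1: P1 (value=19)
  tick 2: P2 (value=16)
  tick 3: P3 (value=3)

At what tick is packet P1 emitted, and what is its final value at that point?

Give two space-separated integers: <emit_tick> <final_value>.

Answer: 5 0

Derivation:
Tick 1: [PARSE:P1(v=19,ok=F), VALIDATE:-, TRANSFORM:-, EMIT:-] out:-; in:P1
Tick 2: [PARSE:P2(v=16,ok=F), VALIDATE:P1(v=19,ok=F), TRANSFORM:-, EMIT:-] out:-; in:P2
Tick 3: [PARSE:P3(v=3,ok=F), VALIDATE:P2(v=16,ok=F), TRANSFORM:P1(v=0,ok=F), EMIT:-] out:-; in:P3
Tick 4: [PARSE:-, VALIDATE:P3(v=3,ok=F), TRANSFORM:P2(v=0,ok=F), EMIT:P1(v=0,ok=F)] out:-; in:-
Tick 5: [PARSE:-, VALIDATE:-, TRANSFORM:P3(v=0,ok=F), EMIT:P2(v=0,ok=F)] out:P1(v=0); in:-
Tick 6: [PARSE:-, VALIDATE:-, TRANSFORM:-, EMIT:P3(v=0,ok=F)] out:P2(v=0); in:-
Tick 7: [PARSE:-, VALIDATE:-, TRANSFORM:-, EMIT:-] out:P3(v=0); in:-
P1: arrives tick 1, valid=False (id=1, id%4=1), emit tick 5, final value 0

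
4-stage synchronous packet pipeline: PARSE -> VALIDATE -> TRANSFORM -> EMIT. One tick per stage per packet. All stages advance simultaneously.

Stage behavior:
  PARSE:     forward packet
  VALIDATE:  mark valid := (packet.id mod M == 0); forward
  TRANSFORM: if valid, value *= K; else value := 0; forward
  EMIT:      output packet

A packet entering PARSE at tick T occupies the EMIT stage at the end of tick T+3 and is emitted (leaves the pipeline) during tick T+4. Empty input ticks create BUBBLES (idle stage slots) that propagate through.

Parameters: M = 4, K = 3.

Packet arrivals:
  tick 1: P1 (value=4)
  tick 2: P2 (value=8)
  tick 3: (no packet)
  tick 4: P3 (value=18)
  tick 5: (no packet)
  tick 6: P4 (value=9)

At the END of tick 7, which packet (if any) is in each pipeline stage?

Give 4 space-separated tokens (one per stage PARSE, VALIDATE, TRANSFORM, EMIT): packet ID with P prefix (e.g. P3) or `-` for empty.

Answer: - P4 - P3

Derivation:
Tick 1: [PARSE:P1(v=4,ok=F), VALIDATE:-, TRANSFORM:-, EMIT:-] out:-; in:P1
Tick 2: [PARSE:P2(v=8,ok=F), VALIDATE:P1(v=4,ok=F), TRANSFORM:-, EMIT:-] out:-; in:P2
Tick 3: [PARSE:-, VALIDATE:P2(v=8,ok=F), TRANSFORM:P1(v=0,ok=F), EMIT:-] out:-; in:-
Tick 4: [PARSE:P3(v=18,ok=F), VALIDATE:-, TRANSFORM:P2(v=0,ok=F), EMIT:P1(v=0,ok=F)] out:-; in:P3
Tick 5: [PARSE:-, VALIDATE:P3(v=18,ok=F), TRANSFORM:-, EMIT:P2(v=0,ok=F)] out:P1(v=0); in:-
Tick 6: [PARSE:P4(v=9,ok=F), VALIDATE:-, TRANSFORM:P3(v=0,ok=F), EMIT:-] out:P2(v=0); in:P4
Tick 7: [PARSE:-, VALIDATE:P4(v=9,ok=T), TRANSFORM:-, EMIT:P3(v=0,ok=F)] out:-; in:-
At end of tick 7: ['-', 'P4', '-', 'P3']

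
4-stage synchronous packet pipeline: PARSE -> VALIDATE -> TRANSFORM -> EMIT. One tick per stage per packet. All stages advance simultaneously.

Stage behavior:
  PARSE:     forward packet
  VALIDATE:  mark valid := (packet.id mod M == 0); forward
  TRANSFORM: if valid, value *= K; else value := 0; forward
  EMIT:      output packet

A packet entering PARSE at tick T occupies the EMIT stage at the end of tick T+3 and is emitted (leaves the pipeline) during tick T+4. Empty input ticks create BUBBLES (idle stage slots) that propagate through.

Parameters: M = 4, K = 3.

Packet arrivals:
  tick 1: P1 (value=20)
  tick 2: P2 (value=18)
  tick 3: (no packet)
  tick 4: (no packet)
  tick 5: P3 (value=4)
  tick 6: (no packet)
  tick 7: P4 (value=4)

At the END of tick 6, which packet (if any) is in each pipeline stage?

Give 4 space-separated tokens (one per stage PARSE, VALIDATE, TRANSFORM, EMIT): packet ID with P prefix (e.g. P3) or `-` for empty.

Answer: - P3 - -

Derivation:
Tick 1: [PARSE:P1(v=20,ok=F), VALIDATE:-, TRANSFORM:-, EMIT:-] out:-; in:P1
Tick 2: [PARSE:P2(v=18,ok=F), VALIDATE:P1(v=20,ok=F), TRANSFORM:-, EMIT:-] out:-; in:P2
Tick 3: [PARSE:-, VALIDATE:P2(v=18,ok=F), TRANSFORM:P1(v=0,ok=F), EMIT:-] out:-; in:-
Tick 4: [PARSE:-, VALIDATE:-, TRANSFORM:P2(v=0,ok=F), EMIT:P1(v=0,ok=F)] out:-; in:-
Tick 5: [PARSE:P3(v=4,ok=F), VALIDATE:-, TRANSFORM:-, EMIT:P2(v=0,ok=F)] out:P1(v=0); in:P3
Tick 6: [PARSE:-, VALIDATE:P3(v=4,ok=F), TRANSFORM:-, EMIT:-] out:P2(v=0); in:-
At end of tick 6: ['-', 'P3', '-', '-']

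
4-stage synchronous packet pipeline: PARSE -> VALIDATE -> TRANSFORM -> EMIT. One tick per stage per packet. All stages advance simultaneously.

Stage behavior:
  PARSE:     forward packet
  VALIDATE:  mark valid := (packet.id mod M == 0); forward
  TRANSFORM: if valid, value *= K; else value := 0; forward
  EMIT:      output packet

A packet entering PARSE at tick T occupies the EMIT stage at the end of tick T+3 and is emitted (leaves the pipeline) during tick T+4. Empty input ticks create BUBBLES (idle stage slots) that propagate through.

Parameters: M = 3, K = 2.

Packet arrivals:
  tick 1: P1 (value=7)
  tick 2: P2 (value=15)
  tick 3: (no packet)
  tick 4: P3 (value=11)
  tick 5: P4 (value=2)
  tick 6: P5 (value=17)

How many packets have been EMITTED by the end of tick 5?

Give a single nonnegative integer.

Tick 1: [PARSE:P1(v=7,ok=F), VALIDATE:-, TRANSFORM:-, EMIT:-] out:-; in:P1
Tick 2: [PARSE:P2(v=15,ok=F), VALIDATE:P1(v=7,ok=F), TRANSFORM:-, EMIT:-] out:-; in:P2
Tick 3: [PARSE:-, VALIDATE:P2(v=15,ok=F), TRANSFORM:P1(v=0,ok=F), EMIT:-] out:-; in:-
Tick 4: [PARSE:P3(v=11,ok=F), VALIDATE:-, TRANSFORM:P2(v=0,ok=F), EMIT:P1(v=0,ok=F)] out:-; in:P3
Tick 5: [PARSE:P4(v=2,ok=F), VALIDATE:P3(v=11,ok=T), TRANSFORM:-, EMIT:P2(v=0,ok=F)] out:P1(v=0); in:P4
Emitted by tick 5: ['P1']

Answer: 1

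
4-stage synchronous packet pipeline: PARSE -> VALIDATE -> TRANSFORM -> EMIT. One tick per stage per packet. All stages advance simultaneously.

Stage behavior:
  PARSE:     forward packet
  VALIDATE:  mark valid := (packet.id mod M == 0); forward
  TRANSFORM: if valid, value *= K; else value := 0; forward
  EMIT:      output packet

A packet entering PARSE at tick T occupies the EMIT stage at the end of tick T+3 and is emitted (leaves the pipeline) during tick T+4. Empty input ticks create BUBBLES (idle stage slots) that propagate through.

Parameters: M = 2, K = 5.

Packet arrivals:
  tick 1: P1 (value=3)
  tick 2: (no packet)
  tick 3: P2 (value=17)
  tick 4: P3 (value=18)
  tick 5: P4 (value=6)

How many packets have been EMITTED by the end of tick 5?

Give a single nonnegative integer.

Answer: 1

Derivation:
Tick 1: [PARSE:P1(v=3,ok=F), VALIDATE:-, TRANSFORM:-, EMIT:-] out:-; in:P1
Tick 2: [PARSE:-, VALIDATE:P1(v=3,ok=F), TRANSFORM:-, EMIT:-] out:-; in:-
Tick 3: [PARSE:P2(v=17,ok=F), VALIDATE:-, TRANSFORM:P1(v=0,ok=F), EMIT:-] out:-; in:P2
Tick 4: [PARSE:P3(v=18,ok=F), VALIDATE:P2(v=17,ok=T), TRANSFORM:-, EMIT:P1(v=0,ok=F)] out:-; in:P3
Tick 5: [PARSE:P4(v=6,ok=F), VALIDATE:P3(v=18,ok=F), TRANSFORM:P2(v=85,ok=T), EMIT:-] out:P1(v=0); in:P4
Emitted by tick 5: ['P1']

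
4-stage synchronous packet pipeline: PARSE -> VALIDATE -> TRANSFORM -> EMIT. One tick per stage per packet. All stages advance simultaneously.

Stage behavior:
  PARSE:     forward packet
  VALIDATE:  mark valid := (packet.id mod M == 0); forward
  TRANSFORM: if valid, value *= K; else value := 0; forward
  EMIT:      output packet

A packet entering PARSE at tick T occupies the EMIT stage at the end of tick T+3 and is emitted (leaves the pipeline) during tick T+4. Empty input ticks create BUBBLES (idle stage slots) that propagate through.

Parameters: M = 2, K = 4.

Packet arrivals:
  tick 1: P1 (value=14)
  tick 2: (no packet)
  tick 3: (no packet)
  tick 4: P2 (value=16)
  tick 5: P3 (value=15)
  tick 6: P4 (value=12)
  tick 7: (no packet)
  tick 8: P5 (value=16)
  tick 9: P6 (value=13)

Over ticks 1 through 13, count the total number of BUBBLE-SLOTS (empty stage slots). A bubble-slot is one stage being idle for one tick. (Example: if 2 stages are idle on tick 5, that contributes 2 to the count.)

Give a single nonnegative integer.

Answer: 28

Derivation:
Tick 1: [PARSE:P1(v=14,ok=F), VALIDATE:-, TRANSFORM:-, EMIT:-] out:-; bubbles=3
Tick 2: [PARSE:-, VALIDATE:P1(v=14,ok=F), TRANSFORM:-, EMIT:-] out:-; bubbles=3
Tick 3: [PARSE:-, VALIDATE:-, TRANSFORM:P1(v=0,ok=F), EMIT:-] out:-; bubbles=3
Tick 4: [PARSE:P2(v=16,ok=F), VALIDATE:-, TRANSFORM:-, EMIT:P1(v=0,ok=F)] out:-; bubbles=2
Tick 5: [PARSE:P3(v=15,ok=F), VALIDATE:P2(v=16,ok=T), TRANSFORM:-, EMIT:-] out:P1(v=0); bubbles=2
Tick 6: [PARSE:P4(v=12,ok=F), VALIDATE:P3(v=15,ok=F), TRANSFORM:P2(v=64,ok=T), EMIT:-] out:-; bubbles=1
Tick 7: [PARSE:-, VALIDATE:P4(v=12,ok=T), TRANSFORM:P3(v=0,ok=F), EMIT:P2(v=64,ok=T)] out:-; bubbles=1
Tick 8: [PARSE:P5(v=16,ok=F), VALIDATE:-, TRANSFORM:P4(v=48,ok=T), EMIT:P3(v=0,ok=F)] out:P2(v=64); bubbles=1
Tick 9: [PARSE:P6(v=13,ok=F), VALIDATE:P5(v=16,ok=F), TRANSFORM:-, EMIT:P4(v=48,ok=T)] out:P3(v=0); bubbles=1
Tick 10: [PARSE:-, VALIDATE:P6(v=13,ok=T), TRANSFORM:P5(v=0,ok=F), EMIT:-] out:P4(v=48); bubbles=2
Tick 11: [PARSE:-, VALIDATE:-, TRANSFORM:P6(v=52,ok=T), EMIT:P5(v=0,ok=F)] out:-; bubbles=2
Tick 12: [PARSE:-, VALIDATE:-, TRANSFORM:-, EMIT:P6(v=52,ok=T)] out:P5(v=0); bubbles=3
Tick 13: [PARSE:-, VALIDATE:-, TRANSFORM:-, EMIT:-] out:P6(v=52); bubbles=4
Total bubble-slots: 28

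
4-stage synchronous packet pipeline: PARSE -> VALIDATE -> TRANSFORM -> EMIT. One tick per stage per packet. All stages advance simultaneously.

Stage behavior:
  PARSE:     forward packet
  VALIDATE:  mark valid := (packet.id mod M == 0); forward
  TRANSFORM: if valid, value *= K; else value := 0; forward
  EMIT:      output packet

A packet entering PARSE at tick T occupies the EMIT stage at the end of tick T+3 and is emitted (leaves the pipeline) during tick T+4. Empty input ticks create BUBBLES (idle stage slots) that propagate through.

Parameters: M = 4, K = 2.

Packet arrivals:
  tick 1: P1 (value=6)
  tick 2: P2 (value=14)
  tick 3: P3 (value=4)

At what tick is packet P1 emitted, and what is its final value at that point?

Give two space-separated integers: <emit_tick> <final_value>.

Answer: 5 0

Derivation:
Tick 1: [PARSE:P1(v=6,ok=F), VALIDATE:-, TRANSFORM:-, EMIT:-] out:-; in:P1
Tick 2: [PARSE:P2(v=14,ok=F), VALIDATE:P1(v=6,ok=F), TRANSFORM:-, EMIT:-] out:-; in:P2
Tick 3: [PARSE:P3(v=4,ok=F), VALIDATE:P2(v=14,ok=F), TRANSFORM:P1(v=0,ok=F), EMIT:-] out:-; in:P3
Tick 4: [PARSE:-, VALIDATE:P3(v=4,ok=F), TRANSFORM:P2(v=0,ok=F), EMIT:P1(v=0,ok=F)] out:-; in:-
Tick 5: [PARSE:-, VALIDATE:-, TRANSFORM:P3(v=0,ok=F), EMIT:P2(v=0,ok=F)] out:P1(v=0); in:-
Tick 6: [PARSE:-, VALIDATE:-, TRANSFORM:-, EMIT:P3(v=0,ok=F)] out:P2(v=0); in:-
Tick 7: [PARSE:-, VALIDATE:-, TRANSFORM:-, EMIT:-] out:P3(v=0); in:-
P1: arrives tick 1, valid=False (id=1, id%4=1), emit tick 5, final value 0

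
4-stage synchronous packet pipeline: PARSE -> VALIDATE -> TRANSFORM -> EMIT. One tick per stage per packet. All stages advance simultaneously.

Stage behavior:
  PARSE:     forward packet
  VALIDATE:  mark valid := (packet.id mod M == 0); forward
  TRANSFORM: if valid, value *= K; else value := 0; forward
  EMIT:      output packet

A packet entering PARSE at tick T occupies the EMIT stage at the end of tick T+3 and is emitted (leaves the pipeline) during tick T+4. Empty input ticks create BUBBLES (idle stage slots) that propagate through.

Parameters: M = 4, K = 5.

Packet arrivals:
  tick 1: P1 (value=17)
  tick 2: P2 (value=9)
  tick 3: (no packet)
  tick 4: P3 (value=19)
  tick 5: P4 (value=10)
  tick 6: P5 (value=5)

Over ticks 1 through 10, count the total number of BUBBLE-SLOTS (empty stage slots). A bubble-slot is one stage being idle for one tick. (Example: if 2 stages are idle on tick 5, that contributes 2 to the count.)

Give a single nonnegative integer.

Answer: 20

Derivation:
Tick 1: [PARSE:P1(v=17,ok=F), VALIDATE:-, TRANSFORM:-, EMIT:-] out:-; bubbles=3
Tick 2: [PARSE:P2(v=9,ok=F), VALIDATE:P1(v=17,ok=F), TRANSFORM:-, EMIT:-] out:-; bubbles=2
Tick 3: [PARSE:-, VALIDATE:P2(v=9,ok=F), TRANSFORM:P1(v=0,ok=F), EMIT:-] out:-; bubbles=2
Tick 4: [PARSE:P3(v=19,ok=F), VALIDATE:-, TRANSFORM:P2(v=0,ok=F), EMIT:P1(v=0,ok=F)] out:-; bubbles=1
Tick 5: [PARSE:P4(v=10,ok=F), VALIDATE:P3(v=19,ok=F), TRANSFORM:-, EMIT:P2(v=0,ok=F)] out:P1(v=0); bubbles=1
Tick 6: [PARSE:P5(v=5,ok=F), VALIDATE:P4(v=10,ok=T), TRANSFORM:P3(v=0,ok=F), EMIT:-] out:P2(v=0); bubbles=1
Tick 7: [PARSE:-, VALIDATE:P5(v=5,ok=F), TRANSFORM:P4(v=50,ok=T), EMIT:P3(v=0,ok=F)] out:-; bubbles=1
Tick 8: [PARSE:-, VALIDATE:-, TRANSFORM:P5(v=0,ok=F), EMIT:P4(v=50,ok=T)] out:P3(v=0); bubbles=2
Tick 9: [PARSE:-, VALIDATE:-, TRANSFORM:-, EMIT:P5(v=0,ok=F)] out:P4(v=50); bubbles=3
Tick 10: [PARSE:-, VALIDATE:-, TRANSFORM:-, EMIT:-] out:P5(v=0); bubbles=4
Total bubble-slots: 20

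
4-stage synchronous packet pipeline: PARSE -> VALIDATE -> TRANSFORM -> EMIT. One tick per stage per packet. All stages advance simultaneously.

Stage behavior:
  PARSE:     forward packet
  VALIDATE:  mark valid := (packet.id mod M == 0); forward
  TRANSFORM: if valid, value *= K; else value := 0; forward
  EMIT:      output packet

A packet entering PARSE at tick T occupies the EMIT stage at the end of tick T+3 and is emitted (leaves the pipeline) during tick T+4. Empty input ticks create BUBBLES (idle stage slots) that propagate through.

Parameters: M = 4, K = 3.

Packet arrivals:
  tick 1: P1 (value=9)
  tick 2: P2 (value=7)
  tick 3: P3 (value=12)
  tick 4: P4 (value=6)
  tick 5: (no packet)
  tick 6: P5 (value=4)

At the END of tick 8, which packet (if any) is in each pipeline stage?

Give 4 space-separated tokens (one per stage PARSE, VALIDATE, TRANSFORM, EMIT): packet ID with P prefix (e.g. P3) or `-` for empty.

Answer: - - P5 -

Derivation:
Tick 1: [PARSE:P1(v=9,ok=F), VALIDATE:-, TRANSFORM:-, EMIT:-] out:-; in:P1
Tick 2: [PARSE:P2(v=7,ok=F), VALIDATE:P1(v=9,ok=F), TRANSFORM:-, EMIT:-] out:-; in:P2
Tick 3: [PARSE:P3(v=12,ok=F), VALIDATE:P2(v=7,ok=F), TRANSFORM:P1(v=0,ok=F), EMIT:-] out:-; in:P3
Tick 4: [PARSE:P4(v=6,ok=F), VALIDATE:P3(v=12,ok=F), TRANSFORM:P2(v=0,ok=F), EMIT:P1(v=0,ok=F)] out:-; in:P4
Tick 5: [PARSE:-, VALIDATE:P4(v=6,ok=T), TRANSFORM:P3(v=0,ok=F), EMIT:P2(v=0,ok=F)] out:P1(v=0); in:-
Tick 6: [PARSE:P5(v=4,ok=F), VALIDATE:-, TRANSFORM:P4(v=18,ok=T), EMIT:P3(v=0,ok=F)] out:P2(v=0); in:P5
Tick 7: [PARSE:-, VALIDATE:P5(v=4,ok=F), TRANSFORM:-, EMIT:P4(v=18,ok=T)] out:P3(v=0); in:-
Tick 8: [PARSE:-, VALIDATE:-, TRANSFORM:P5(v=0,ok=F), EMIT:-] out:P4(v=18); in:-
At end of tick 8: ['-', '-', 'P5', '-']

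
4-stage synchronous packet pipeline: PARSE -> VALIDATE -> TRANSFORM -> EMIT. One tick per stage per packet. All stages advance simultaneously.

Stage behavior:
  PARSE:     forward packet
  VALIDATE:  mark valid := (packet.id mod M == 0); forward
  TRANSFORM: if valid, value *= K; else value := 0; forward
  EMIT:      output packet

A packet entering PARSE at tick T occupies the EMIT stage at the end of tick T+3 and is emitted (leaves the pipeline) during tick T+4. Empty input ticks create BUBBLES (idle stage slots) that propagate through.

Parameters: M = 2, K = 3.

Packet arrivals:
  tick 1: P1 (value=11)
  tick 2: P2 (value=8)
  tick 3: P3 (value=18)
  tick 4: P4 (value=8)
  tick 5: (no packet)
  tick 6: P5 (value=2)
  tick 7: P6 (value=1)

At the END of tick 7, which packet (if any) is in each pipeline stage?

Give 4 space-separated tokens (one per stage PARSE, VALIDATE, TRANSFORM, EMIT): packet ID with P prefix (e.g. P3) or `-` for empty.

Tick 1: [PARSE:P1(v=11,ok=F), VALIDATE:-, TRANSFORM:-, EMIT:-] out:-; in:P1
Tick 2: [PARSE:P2(v=8,ok=F), VALIDATE:P1(v=11,ok=F), TRANSFORM:-, EMIT:-] out:-; in:P2
Tick 3: [PARSE:P3(v=18,ok=F), VALIDATE:P2(v=8,ok=T), TRANSFORM:P1(v=0,ok=F), EMIT:-] out:-; in:P3
Tick 4: [PARSE:P4(v=8,ok=F), VALIDATE:P3(v=18,ok=F), TRANSFORM:P2(v=24,ok=T), EMIT:P1(v=0,ok=F)] out:-; in:P4
Tick 5: [PARSE:-, VALIDATE:P4(v=8,ok=T), TRANSFORM:P3(v=0,ok=F), EMIT:P2(v=24,ok=T)] out:P1(v=0); in:-
Tick 6: [PARSE:P5(v=2,ok=F), VALIDATE:-, TRANSFORM:P4(v=24,ok=T), EMIT:P3(v=0,ok=F)] out:P2(v=24); in:P5
Tick 7: [PARSE:P6(v=1,ok=F), VALIDATE:P5(v=2,ok=F), TRANSFORM:-, EMIT:P4(v=24,ok=T)] out:P3(v=0); in:P6
At end of tick 7: ['P6', 'P5', '-', 'P4']

Answer: P6 P5 - P4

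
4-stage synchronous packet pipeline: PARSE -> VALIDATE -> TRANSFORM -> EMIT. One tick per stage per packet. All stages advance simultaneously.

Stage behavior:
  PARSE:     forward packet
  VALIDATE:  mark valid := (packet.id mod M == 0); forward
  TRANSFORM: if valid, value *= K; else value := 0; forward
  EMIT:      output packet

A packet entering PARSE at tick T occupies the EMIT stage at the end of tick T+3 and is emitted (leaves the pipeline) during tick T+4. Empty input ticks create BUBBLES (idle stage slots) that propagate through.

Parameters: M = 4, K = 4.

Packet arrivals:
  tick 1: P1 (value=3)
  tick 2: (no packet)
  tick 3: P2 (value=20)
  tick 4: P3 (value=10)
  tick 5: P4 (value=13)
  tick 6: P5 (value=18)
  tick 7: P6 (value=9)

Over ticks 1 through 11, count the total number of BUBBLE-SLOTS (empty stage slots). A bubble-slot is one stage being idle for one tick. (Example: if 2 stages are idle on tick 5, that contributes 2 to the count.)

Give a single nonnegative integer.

Tick 1: [PARSE:P1(v=3,ok=F), VALIDATE:-, TRANSFORM:-, EMIT:-] out:-; bubbles=3
Tick 2: [PARSE:-, VALIDATE:P1(v=3,ok=F), TRANSFORM:-, EMIT:-] out:-; bubbles=3
Tick 3: [PARSE:P2(v=20,ok=F), VALIDATE:-, TRANSFORM:P1(v=0,ok=F), EMIT:-] out:-; bubbles=2
Tick 4: [PARSE:P3(v=10,ok=F), VALIDATE:P2(v=20,ok=F), TRANSFORM:-, EMIT:P1(v=0,ok=F)] out:-; bubbles=1
Tick 5: [PARSE:P4(v=13,ok=F), VALIDATE:P3(v=10,ok=F), TRANSFORM:P2(v=0,ok=F), EMIT:-] out:P1(v=0); bubbles=1
Tick 6: [PARSE:P5(v=18,ok=F), VALIDATE:P4(v=13,ok=T), TRANSFORM:P3(v=0,ok=F), EMIT:P2(v=0,ok=F)] out:-; bubbles=0
Tick 7: [PARSE:P6(v=9,ok=F), VALIDATE:P5(v=18,ok=F), TRANSFORM:P4(v=52,ok=T), EMIT:P3(v=0,ok=F)] out:P2(v=0); bubbles=0
Tick 8: [PARSE:-, VALIDATE:P6(v=9,ok=F), TRANSFORM:P5(v=0,ok=F), EMIT:P4(v=52,ok=T)] out:P3(v=0); bubbles=1
Tick 9: [PARSE:-, VALIDATE:-, TRANSFORM:P6(v=0,ok=F), EMIT:P5(v=0,ok=F)] out:P4(v=52); bubbles=2
Tick 10: [PARSE:-, VALIDATE:-, TRANSFORM:-, EMIT:P6(v=0,ok=F)] out:P5(v=0); bubbles=3
Tick 11: [PARSE:-, VALIDATE:-, TRANSFORM:-, EMIT:-] out:P6(v=0); bubbles=4
Total bubble-slots: 20

Answer: 20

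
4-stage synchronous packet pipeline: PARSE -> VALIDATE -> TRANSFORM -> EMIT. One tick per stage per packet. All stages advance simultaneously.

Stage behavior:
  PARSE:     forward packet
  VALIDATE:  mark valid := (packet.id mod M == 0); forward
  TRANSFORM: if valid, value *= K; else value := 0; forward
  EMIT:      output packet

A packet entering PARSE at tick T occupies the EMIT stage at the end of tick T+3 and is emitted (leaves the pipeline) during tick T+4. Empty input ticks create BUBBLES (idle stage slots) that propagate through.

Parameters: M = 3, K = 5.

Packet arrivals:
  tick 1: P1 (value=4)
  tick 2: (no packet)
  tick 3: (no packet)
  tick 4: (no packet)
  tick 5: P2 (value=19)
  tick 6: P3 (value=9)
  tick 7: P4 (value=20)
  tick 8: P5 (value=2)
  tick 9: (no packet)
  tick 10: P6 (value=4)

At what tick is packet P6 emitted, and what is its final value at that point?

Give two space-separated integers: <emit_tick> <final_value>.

Tick 1: [PARSE:P1(v=4,ok=F), VALIDATE:-, TRANSFORM:-, EMIT:-] out:-; in:P1
Tick 2: [PARSE:-, VALIDATE:P1(v=4,ok=F), TRANSFORM:-, EMIT:-] out:-; in:-
Tick 3: [PARSE:-, VALIDATE:-, TRANSFORM:P1(v=0,ok=F), EMIT:-] out:-; in:-
Tick 4: [PARSE:-, VALIDATE:-, TRANSFORM:-, EMIT:P1(v=0,ok=F)] out:-; in:-
Tick 5: [PARSE:P2(v=19,ok=F), VALIDATE:-, TRANSFORM:-, EMIT:-] out:P1(v=0); in:P2
Tick 6: [PARSE:P3(v=9,ok=F), VALIDATE:P2(v=19,ok=F), TRANSFORM:-, EMIT:-] out:-; in:P3
Tick 7: [PARSE:P4(v=20,ok=F), VALIDATE:P3(v=9,ok=T), TRANSFORM:P2(v=0,ok=F), EMIT:-] out:-; in:P4
Tick 8: [PARSE:P5(v=2,ok=F), VALIDATE:P4(v=20,ok=F), TRANSFORM:P3(v=45,ok=T), EMIT:P2(v=0,ok=F)] out:-; in:P5
Tick 9: [PARSE:-, VALIDATE:P5(v=2,ok=F), TRANSFORM:P4(v=0,ok=F), EMIT:P3(v=45,ok=T)] out:P2(v=0); in:-
Tick 10: [PARSE:P6(v=4,ok=F), VALIDATE:-, TRANSFORM:P5(v=0,ok=F), EMIT:P4(v=0,ok=F)] out:P3(v=45); in:P6
Tick 11: [PARSE:-, VALIDATE:P6(v=4,ok=T), TRANSFORM:-, EMIT:P5(v=0,ok=F)] out:P4(v=0); in:-
Tick 12: [PARSE:-, VALIDATE:-, TRANSFORM:P6(v=20,ok=T), EMIT:-] out:P5(v=0); in:-
Tick 13: [PARSE:-, VALIDATE:-, TRANSFORM:-, EMIT:P6(v=20,ok=T)] out:-; in:-
Tick 14: [PARSE:-, VALIDATE:-, TRANSFORM:-, EMIT:-] out:P6(v=20); in:-
P6: arrives tick 10, valid=True (id=6, id%3=0), emit tick 14, final value 20

Answer: 14 20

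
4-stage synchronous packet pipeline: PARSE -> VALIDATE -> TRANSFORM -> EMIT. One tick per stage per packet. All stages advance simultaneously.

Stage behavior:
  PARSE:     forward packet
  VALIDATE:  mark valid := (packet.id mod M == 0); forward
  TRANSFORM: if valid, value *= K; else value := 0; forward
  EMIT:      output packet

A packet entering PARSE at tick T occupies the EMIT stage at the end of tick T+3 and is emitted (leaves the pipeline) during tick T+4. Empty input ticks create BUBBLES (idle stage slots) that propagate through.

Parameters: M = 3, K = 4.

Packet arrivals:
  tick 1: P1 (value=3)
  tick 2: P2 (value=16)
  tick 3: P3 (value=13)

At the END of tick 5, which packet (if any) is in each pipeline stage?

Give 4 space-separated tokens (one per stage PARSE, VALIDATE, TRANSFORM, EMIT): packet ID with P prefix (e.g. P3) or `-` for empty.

Answer: - - P3 P2

Derivation:
Tick 1: [PARSE:P1(v=3,ok=F), VALIDATE:-, TRANSFORM:-, EMIT:-] out:-; in:P1
Tick 2: [PARSE:P2(v=16,ok=F), VALIDATE:P1(v=3,ok=F), TRANSFORM:-, EMIT:-] out:-; in:P2
Tick 3: [PARSE:P3(v=13,ok=F), VALIDATE:P2(v=16,ok=F), TRANSFORM:P1(v=0,ok=F), EMIT:-] out:-; in:P3
Tick 4: [PARSE:-, VALIDATE:P3(v=13,ok=T), TRANSFORM:P2(v=0,ok=F), EMIT:P1(v=0,ok=F)] out:-; in:-
Tick 5: [PARSE:-, VALIDATE:-, TRANSFORM:P3(v=52,ok=T), EMIT:P2(v=0,ok=F)] out:P1(v=0); in:-
At end of tick 5: ['-', '-', 'P3', 'P2']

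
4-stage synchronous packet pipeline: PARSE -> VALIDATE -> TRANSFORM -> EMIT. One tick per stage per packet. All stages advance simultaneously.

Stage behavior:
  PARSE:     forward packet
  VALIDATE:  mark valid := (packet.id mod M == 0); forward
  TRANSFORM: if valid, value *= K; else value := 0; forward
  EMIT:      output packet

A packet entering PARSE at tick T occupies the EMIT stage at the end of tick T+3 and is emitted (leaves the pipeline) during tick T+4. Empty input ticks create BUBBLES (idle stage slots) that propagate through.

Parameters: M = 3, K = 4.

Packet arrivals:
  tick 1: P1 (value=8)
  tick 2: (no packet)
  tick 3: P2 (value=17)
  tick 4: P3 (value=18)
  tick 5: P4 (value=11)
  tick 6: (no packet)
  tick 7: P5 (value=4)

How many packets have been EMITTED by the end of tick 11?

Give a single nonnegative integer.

Answer: 5

Derivation:
Tick 1: [PARSE:P1(v=8,ok=F), VALIDATE:-, TRANSFORM:-, EMIT:-] out:-; in:P1
Tick 2: [PARSE:-, VALIDATE:P1(v=8,ok=F), TRANSFORM:-, EMIT:-] out:-; in:-
Tick 3: [PARSE:P2(v=17,ok=F), VALIDATE:-, TRANSFORM:P1(v=0,ok=F), EMIT:-] out:-; in:P2
Tick 4: [PARSE:P3(v=18,ok=F), VALIDATE:P2(v=17,ok=F), TRANSFORM:-, EMIT:P1(v=0,ok=F)] out:-; in:P3
Tick 5: [PARSE:P4(v=11,ok=F), VALIDATE:P3(v=18,ok=T), TRANSFORM:P2(v=0,ok=F), EMIT:-] out:P1(v=0); in:P4
Tick 6: [PARSE:-, VALIDATE:P4(v=11,ok=F), TRANSFORM:P3(v=72,ok=T), EMIT:P2(v=0,ok=F)] out:-; in:-
Tick 7: [PARSE:P5(v=4,ok=F), VALIDATE:-, TRANSFORM:P4(v=0,ok=F), EMIT:P3(v=72,ok=T)] out:P2(v=0); in:P5
Tick 8: [PARSE:-, VALIDATE:P5(v=4,ok=F), TRANSFORM:-, EMIT:P4(v=0,ok=F)] out:P3(v=72); in:-
Tick 9: [PARSE:-, VALIDATE:-, TRANSFORM:P5(v=0,ok=F), EMIT:-] out:P4(v=0); in:-
Tick 10: [PARSE:-, VALIDATE:-, TRANSFORM:-, EMIT:P5(v=0,ok=F)] out:-; in:-
Tick 11: [PARSE:-, VALIDATE:-, TRANSFORM:-, EMIT:-] out:P5(v=0); in:-
Emitted by tick 11: ['P1', 'P2', 'P3', 'P4', 'P5']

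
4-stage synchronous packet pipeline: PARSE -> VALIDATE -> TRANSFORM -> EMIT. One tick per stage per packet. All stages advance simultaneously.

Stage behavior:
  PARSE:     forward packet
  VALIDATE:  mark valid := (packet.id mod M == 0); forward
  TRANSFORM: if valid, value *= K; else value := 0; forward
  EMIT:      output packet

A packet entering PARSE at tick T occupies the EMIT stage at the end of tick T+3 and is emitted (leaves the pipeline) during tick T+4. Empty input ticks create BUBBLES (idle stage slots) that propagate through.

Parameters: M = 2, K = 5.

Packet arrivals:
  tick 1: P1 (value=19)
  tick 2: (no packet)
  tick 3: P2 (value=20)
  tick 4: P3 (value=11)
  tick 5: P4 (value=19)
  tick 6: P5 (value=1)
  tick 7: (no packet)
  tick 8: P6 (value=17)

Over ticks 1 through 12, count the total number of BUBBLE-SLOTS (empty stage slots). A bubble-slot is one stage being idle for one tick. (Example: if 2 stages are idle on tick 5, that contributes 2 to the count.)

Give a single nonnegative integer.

Tick 1: [PARSE:P1(v=19,ok=F), VALIDATE:-, TRANSFORM:-, EMIT:-] out:-; bubbles=3
Tick 2: [PARSE:-, VALIDATE:P1(v=19,ok=F), TRANSFORM:-, EMIT:-] out:-; bubbles=3
Tick 3: [PARSE:P2(v=20,ok=F), VALIDATE:-, TRANSFORM:P1(v=0,ok=F), EMIT:-] out:-; bubbles=2
Tick 4: [PARSE:P3(v=11,ok=F), VALIDATE:P2(v=20,ok=T), TRANSFORM:-, EMIT:P1(v=0,ok=F)] out:-; bubbles=1
Tick 5: [PARSE:P4(v=19,ok=F), VALIDATE:P3(v=11,ok=F), TRANSFORM:P2(v=100,ok=T), EMIT:-] out:P1(v=0); bubbles=1
Tick 6: [PARSE:P5(v=1,ok=F), VALIDATE:P4(v=19,ok=T), TRANSFORM:P3(v=0,ok=F), EMIT:P2(v=100,ok=T)] out:-; bubbles=0
Tick 7: [PARSE:-, VALIDATE:P5(v=1,ok=F), TRANSFORM:P4(v=95,ok=T), EMIT:P3(v=0,ok=F)] out:P2(v=100); bubbles=1
Tick 8: [PARSE:P6(v=17,ok=F), VALIDATE:-, TRANSFORM:P5(v=0,ok=F), EMIT:P4(v=95,ok=T)] out:P3(v=0); bubbles=1
Tick 9: [PARSE:-, VALIDATE:P6(v=17,ok=T), TRANSFORM:-, EMIT:P5(v=0,ok=F)] out:P4(v=95); bubbles=2
Tick 10: [PARSE:-, VALIDATE:-, TRANSFORM:P6(v=85,ok=T), EMIT:-] out:P5(v=0); bubbles=3
Tick 11: [PARSE:-, VALIDATE:-, TRANSFORM:-, EMIT:P6(v=85,ok=T)] out:-; bubbles=3
Tick 12: [PARSE:-, VALIDATE:-, TRANSFORM:-, EMIT:-] out:P6(v=85); bubbles=4
Total bubble-slots: 24

Answer: 24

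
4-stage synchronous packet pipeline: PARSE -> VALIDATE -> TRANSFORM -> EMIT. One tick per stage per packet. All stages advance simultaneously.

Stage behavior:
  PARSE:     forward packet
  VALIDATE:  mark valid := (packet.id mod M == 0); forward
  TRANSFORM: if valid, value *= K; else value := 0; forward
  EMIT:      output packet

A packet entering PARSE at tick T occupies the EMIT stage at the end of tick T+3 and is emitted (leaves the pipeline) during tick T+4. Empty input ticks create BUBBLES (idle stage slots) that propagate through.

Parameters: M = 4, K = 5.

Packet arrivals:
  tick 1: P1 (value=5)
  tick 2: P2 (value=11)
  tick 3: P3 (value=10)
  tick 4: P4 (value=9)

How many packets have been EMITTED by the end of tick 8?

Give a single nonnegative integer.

Tick 1: [PARSE:P1(v=5,ok=F), VALIDATE:-, TRANSFORM:-, EMIT:-] out:-; in:P1
Tick 2: [PARSE:P2(v=11,ok=F), VALIDATE:P1(v=5,ok=F), TRANSFORM:-, EMIT:-] out:-; in:P2
Tick 3: [PARSE:P3(v=10,ok=F), VALIDATE:P2(v=11,ok=F), TRANSFORM:P1(v=0,ok=F), EMIT:-] out:-; in:P3
Tick 4: [PARSE:P4(v=9,ok=F), VALIDATE:P3(v=10,ok=F), TRANSFORM:P2(v=0,ok=F), EMIT:P1(v=0,ok=F)] out:-; in:P4
Tick 5: [PARSE:-, VALIDATE:P4(v=9,ok=T), TRANSFORM:P3(v=0,ok=F), EMIT:P2(v=0,ok=F)] out:P1(v=0); in:-
Tick 6: [PARSE:-, VALIDATE:-, TRANSFORM:P4(v=45,ok=T), EMIT:P3(v=0,ok=F)] out:P2(v=0); in:-
Tick 7: [PARSE:-, VALIDATE:-, TRANSFORM:-, EMIT:P4(v=45,ok=T)] out:P3(v=0); in:-
Tick 8: [PARSE:-, VALIDATE:-, TRANSFORM:-, EMIT:-] out:P4(v=45); in:-
Emitted by tick 8: ['P1', 'P2', 'P3', 'P4']

Answer: 4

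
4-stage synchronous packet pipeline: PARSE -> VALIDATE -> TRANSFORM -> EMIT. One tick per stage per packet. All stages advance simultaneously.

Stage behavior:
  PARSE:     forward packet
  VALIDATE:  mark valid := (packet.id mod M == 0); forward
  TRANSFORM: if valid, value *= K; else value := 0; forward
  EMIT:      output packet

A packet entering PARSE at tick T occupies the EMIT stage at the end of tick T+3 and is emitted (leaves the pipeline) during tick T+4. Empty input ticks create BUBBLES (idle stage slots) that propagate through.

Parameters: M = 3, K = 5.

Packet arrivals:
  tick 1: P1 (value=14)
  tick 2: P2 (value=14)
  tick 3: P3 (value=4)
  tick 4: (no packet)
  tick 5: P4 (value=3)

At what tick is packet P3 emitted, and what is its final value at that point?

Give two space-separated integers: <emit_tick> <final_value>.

Answer: 7 20

Derivation:
Tick 1: [PARSE:P1(v=14,ok=F), VALIDATE:-, TRANSFORM:-, EMIT:-] out:-; in:P1
Tick 2: [PARSE:P2(v=14,ok=F), VALIDATE:P1(v=14,ok=F), TRANSFORM:-, EMIT:-] out:-; in:P2
Tick 3: [PARSE:P3(v=4,ok=F), VALIDATE:P2(v=14,ok=F), TRANSFORM:P1(v=0,ok=F), EMIT:-] out:-; in:P3
Tick 4: [PARSE:-, VALIDATE:P3(v=4,ok=T), TRANSFORM:P2(v=0,ok=F), EMIT:P1(v=0,ok=F)] out:-; in:-
Tick 5: [PARSE:P4(v=3,ok=F), VALIDATE:-, TRANSFORM:P3(v=20,ok=T), EMIT:P2(v=0,ok=F)] out:P1(v=0); in:P4
Tick 6: [PARSE:-, VALIDATE:P4(v=3,ok=F), TRANSFORM:-, EMIT:P3(v=20,ok=T)] out:P2(v=0); in:-
Tick 7: [PARSE:-, VALIDATE:-, TRANSFORM:P4(v=0,ok=F), EMIT:-] out:P3(v=20); in:-
Tick 8: [PARSE:-, VALIDATE:-, TRANSFORM:-, EMIT:P4(v=0,ok=F)] out:-; in:-
Tick 9: [PARSE:-, VALIDATE:-, TRANSFORM:-, EMIT:-] out:P4(v=0); in:-
P3: arrives tick 3, valid=True (id=3, id%3=0), emit tick 7, final value 20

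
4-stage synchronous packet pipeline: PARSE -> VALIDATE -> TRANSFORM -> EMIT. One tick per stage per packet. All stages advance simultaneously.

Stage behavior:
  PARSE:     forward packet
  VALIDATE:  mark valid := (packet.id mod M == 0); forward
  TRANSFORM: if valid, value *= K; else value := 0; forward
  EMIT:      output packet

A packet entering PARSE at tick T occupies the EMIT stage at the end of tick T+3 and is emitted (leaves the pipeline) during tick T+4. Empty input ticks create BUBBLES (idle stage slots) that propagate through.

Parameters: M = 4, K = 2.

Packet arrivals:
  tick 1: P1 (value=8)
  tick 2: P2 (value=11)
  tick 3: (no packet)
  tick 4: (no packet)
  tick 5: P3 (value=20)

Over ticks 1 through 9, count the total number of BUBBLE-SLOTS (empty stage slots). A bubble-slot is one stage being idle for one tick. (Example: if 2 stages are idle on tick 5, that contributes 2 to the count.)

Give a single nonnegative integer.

Answer: 24

Derivation:
Tick 1: [PARSE:P1(v=8,ok=F), VALIDATE:-, TRANSFORM:-, EMIT:-] out:-; bubbles=3
Tick 2: [PARSE:P2(v=11,ok=F), VALIDATE:P1(v=8,ok=F), TRANSFORM:-, EMIT:-] out:-; bubbles=2
Tick 3: [PARSE:-, VALIDATE:P2(v=11,ok=F), TRANSFORM:P1(v=0,ok=F), EMIT:-] out:-; bubbles=2
Tick 4: [PARSE:-, VALIDATE:-, TRANSFORM:P2(v=0,ok=F), EMIT:P1(v=0,ok=F)] out:-; bubbles=2
Tick 5: [PARSE:P3(v=20,ok=F), VALIDATE:-, TRANSFORM:-, EMIT:P2(v=0,ok=F)] out:P1(v=0); bubbles=2
Tick 6: [PARSE:-, VALIDATE:P3(v=20,ok=F), TRANSFORM:-, EMIT:-] out:P2(v=0); bubbles=3
Tick 7: [PARSE:-, VALIDATE:-, TRANSFORM:P3(v=0,ok=F), EMIT:-] out:-; bubbles=3
Tick 8: [PARSE:-, VALIDATE:-, TRANSFORM:-, EMIT:P3(v=0,ok=F)] out:-; bubbles=3
Tick 9: [PARSE:-, VALIDATE:-, TRANSFORM:-, EMIT:-] out:P3(v=0); bubbles=4
Total bubble-slots: 24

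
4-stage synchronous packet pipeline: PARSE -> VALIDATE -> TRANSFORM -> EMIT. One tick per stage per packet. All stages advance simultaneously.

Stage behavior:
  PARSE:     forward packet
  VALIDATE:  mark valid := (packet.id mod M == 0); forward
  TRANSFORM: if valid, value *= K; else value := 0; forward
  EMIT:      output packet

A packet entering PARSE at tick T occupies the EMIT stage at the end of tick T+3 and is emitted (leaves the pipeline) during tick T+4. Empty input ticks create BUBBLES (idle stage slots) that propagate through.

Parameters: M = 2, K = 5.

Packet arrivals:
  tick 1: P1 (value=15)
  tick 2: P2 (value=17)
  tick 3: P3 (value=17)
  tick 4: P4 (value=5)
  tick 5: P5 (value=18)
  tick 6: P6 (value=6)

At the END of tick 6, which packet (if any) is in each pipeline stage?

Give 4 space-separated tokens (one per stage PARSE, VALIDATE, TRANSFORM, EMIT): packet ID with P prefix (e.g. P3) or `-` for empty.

Answer: P6 P5 P4 P3

Derivation:
Tick 1: [PARSE:P1(v=15,ok=F), VALIDATE:-, TRANSFORM:-, EMIT:-] out:-; in:P1
Tick 2: [PARSE:P2(v=17,ok=F), VALIDATE:P1(v=15,ok=F), TRANSFORM:-, EMIT:-] out:-; in:P2
Tick 3: [PARSE:P3(v=17,ok=F), VALIDATE:P2(v=17,ok=T), TRANSFORM:P1(v=0,ok=F), EMIT:-] out:-; in:P3
Tick 4: [PARSE:P4(v=5,ok=F), VALIDATE:P3(v=17,ok=F), TRANSFORM:P2(v=85,ok=T), EMIT:P1(v=0,ok=F)] out:-; in:P4
Tick 5: [PARSE:P5(v=18,ok=F), VALIDATE:P4(v=5,ok=T), TRANSFORM:P3(v=0,ok=F), EMIT:P2(v=85,ok=T)] out:P1(v=0); in:P5
Tick 6: [PARSE:P6(v=6,ok=F), VALIDATE:P5(v=18,ok=F), TRANSFORM:P4(v=25,ok=T), EMIT:P3(v=0,ok=F)] out:P2(v=85); in:P6
At end of tick 6: ['P6', 'P5', 'P4', 'P3']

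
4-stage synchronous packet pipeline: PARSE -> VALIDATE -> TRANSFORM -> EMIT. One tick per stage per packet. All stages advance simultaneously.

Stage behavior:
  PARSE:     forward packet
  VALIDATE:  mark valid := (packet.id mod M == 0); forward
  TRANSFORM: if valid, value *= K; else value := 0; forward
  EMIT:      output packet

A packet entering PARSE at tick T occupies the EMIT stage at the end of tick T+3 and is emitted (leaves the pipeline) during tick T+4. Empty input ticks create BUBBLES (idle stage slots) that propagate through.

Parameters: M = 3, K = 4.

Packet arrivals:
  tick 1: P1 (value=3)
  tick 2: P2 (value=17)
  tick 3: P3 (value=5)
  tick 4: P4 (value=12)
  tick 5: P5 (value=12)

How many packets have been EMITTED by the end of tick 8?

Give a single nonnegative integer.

Answer: 4

Derivation:
Tick 1: [PARSE:P1(v=3,ok=F), VALIDATE:-, TRANSFORM:-, EMIT:-] out:-; in:P1
Tick 2: [PARSE:P2(v=17,ok=F), VALIDATE:P1(v=3,ok=F), TRANSFORM:-, EMIT:-] out:-; in:P2
Tick 3: [PARSE:P3(v=5,ok=F), VALIDATE:P2(v=17,ok=F), TRANSFORM:P1(v=0,ok=F), EMIT:-] out:-; in:P3
Tick 4: [PARSE:P4(v=12,ok=F), VALIDATE:P3(v=5,ok=T), TRANSFORM:P2(v=0,ok=F), EMIT:P1(v=0,ok=F)] out:-; in:P4
Tick 5: [PARSE:P5(v=12,ok=F), VALIDATE:P4(v=12,ok=F), TRANSFORM:P3(v=20,ok=T), EMIT:P2(v=0,ok=F)] out:P1(v=0); in:P5
Tick 6: [PARSE:-, VALIDATE:P5(v=12,ok=F), TRANSFORM:P4(v=0,ok=F), EMIT:P3(v=20,ok=T)] out:P2(v=0); in:-
Tick 7: [PARSE:-, VALIDATE:-, TRANSFORM:P5(v=0,ok=F), EMIT:P4(v=0,ok=F)] out:P3(v=20); in:-
Tick 8: [PARSE:-, VALIDATE:-, TRANSFORM:-, EMIT:P5(v=0,ok=F)] out:P4(v=0); in:-
Emitted by tick 8: ['P1', 'P2', 'P3', 'P4']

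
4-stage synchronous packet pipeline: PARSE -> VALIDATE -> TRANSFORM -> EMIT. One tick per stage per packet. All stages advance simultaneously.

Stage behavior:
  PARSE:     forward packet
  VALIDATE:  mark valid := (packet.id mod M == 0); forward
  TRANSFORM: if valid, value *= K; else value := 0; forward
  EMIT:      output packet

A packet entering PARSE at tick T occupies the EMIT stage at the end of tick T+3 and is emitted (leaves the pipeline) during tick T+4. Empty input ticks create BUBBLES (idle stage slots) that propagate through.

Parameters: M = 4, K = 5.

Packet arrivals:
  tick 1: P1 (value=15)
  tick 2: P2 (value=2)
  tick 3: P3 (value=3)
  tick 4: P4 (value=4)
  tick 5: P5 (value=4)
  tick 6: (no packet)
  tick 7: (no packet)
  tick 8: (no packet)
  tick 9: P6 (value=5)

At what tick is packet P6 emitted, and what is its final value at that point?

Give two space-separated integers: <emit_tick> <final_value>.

Answer: 13 0

Derivation:
Tick 1: [PARSE:P1(v=15,ok=F), VALIDATE:-, TRANSFORM:-, EMIT:-] out:-; in:P1
Tick 2: [PARSE:P2(v=2,ok=F), VALIDATE:P1(v=15,ok=F), TRANSFORM:-, EMIT:-] out:-; in:P2
Tick 3: [PARSE:P3(v=3,ok=F), VALIDATE:P2(v=2,ok=F), TRANSFORM:P1(v=0,ok=F), EMIT:-] out:-; in:P3
Tick 4: [PARSE:P4(v=4,ok=F), VALIDATE:P3(v=3,ok=F), TRANSFORM:P2(v=0,ok=F), EMIT:P1(v=0,ok=F)] out:-; in:P4
Tick 5: [PARSE:P5(v=4,ok=F), VALIDATE:P4(v=4,ok=T), TRANSFORM:P3(v=0,ok=F), EMIT:P2(v=0,ok=F)] out:P1(v=0); in:P5
Tick 6: [PARSE:-, VALIDATE:P5(v=4,ok=F), TRANSFORM:P4(v=20,ok=T), EMIT:P3(v=0,ok=F)] out:P2(v=0); in:-
Tick 7: [PARSE:-, VALIDATE:-, TRANSFORM:P5(v=0,ok=F), EMIT:P4(v=20,ok=T)] out:P3(v=0); in:-
Tick 8: [PARSE:-, VALIDATE:-, TRANSFORM:-, EMIT:P5(v=0,ok=F)] out:P4(v=20); in:-
Tick 9: [PARSE:P6(v=5,ok=F), VALIDATE:-, TRANSFORM:-, EMIT:-] out:P5(v=0); in:P6
Tick 10: [PARSE:-, VALIDATE:P6(v=5,ok=F), TRANSFORM:-, EMIT:-] out:-; in:-
Tick 11: [PARSE:-, VALIDATE:-, TRANSFORM:P6(v=0,ok=F), EMIT:-] out:-; in:-
Tick 12: [PARSE:-, VALIDATE:-, TRANSFORM:-, EMIT:P6(v=0,ok=F)] out:-; in:-
Tick 13: [PARSE:-, VALIDATE:-, TRANSFORM:-, EMIT:-] out:P6(v=0); in:-
P6: arrives tick 9, valid=False (id=6, id%4=2), emit tick 13, final value 0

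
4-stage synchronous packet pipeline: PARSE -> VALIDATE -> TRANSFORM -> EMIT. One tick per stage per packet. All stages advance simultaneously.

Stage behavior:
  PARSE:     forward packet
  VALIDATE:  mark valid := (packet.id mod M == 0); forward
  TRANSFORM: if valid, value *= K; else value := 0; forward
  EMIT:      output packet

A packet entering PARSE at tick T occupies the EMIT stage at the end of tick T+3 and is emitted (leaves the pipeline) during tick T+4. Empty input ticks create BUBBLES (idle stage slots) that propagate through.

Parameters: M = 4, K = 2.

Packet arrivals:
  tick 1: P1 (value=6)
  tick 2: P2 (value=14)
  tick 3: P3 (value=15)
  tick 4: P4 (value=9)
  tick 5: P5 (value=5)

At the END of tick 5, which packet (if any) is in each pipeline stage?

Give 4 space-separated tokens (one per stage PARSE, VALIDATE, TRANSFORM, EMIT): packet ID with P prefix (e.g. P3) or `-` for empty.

Answer: P5 P4 P3 P2

Derivation:
Tick 1: [PARSE:P1(v=6,ok=F), VALIDATE:-, TRANSFORM:-, EMIT:-] out:-; in:P1
Tick 2: [PARSE:P2(v=14,ok=F), VALIDATE:P1(v=6,ok=F), TRANSFORM:-, EMIT:-] out:-; in:P2
Tick 3: [PARSE:P3(v=15,ok=F), VALIDATE:P2(v=14,ok=F), TRANSFORM:P1(v=0,ok=F), EMIT:-] out:-; in:P3
Tick 4: [PARSE:P4(v=9,ok=F), VALIDATE:P3(v=15,ok=F), TRANSFORM:P2(v=0,ok=F), EMIT:P1(v=0,ok=F)] out:-; in:P4
Tick 5: [PARSE:P5(v=5,ok=F), VALIDATE:P4(v=9,ok=T), TRANSFORM:P3(v=0,ok=F), EMIT:P2(v=0,ok=F)] out:P1(v=0); in:P5
At end of tick 5: ['P5', 'P4', 'P3', 'P2']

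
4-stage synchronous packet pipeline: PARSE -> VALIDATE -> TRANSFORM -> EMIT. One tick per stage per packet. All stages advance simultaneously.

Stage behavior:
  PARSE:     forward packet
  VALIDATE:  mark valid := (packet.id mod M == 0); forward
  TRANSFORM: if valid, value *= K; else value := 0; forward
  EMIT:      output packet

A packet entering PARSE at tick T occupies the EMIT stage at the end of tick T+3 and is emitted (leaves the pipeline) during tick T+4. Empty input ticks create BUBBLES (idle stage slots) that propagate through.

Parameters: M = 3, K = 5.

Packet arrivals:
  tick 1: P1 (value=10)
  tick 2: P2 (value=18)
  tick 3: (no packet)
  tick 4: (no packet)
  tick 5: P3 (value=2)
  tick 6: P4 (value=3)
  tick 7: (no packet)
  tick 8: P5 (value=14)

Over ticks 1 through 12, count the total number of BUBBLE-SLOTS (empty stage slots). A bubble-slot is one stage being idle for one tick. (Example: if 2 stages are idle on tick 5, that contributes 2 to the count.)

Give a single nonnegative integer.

Tick 1: [PARSE:P1(v=10,ok=F), VALIDATE:-, TRANSFORM:-, EMIT:-] out:-; bubbles=3
Tick 2: [PARSE:P2(v=18,ok=F), VALIDATE:P1(v=10,ok=F), TRANSFORM:-, EMIT:-] out:-; bubbles=2
Tick 3: [PARSE:-, VALIDATE:P2(v=18,ok=F), TRANSFORM:P1(v=0,ok=F), EMIT:-] out:-; bubbles=2
Tick 4: [PARSE:-, VALIDATE:-, TRANSFORM:P2(v=0,ok=F), EMIT:P1(v=0,ok=F)] out:-; bubbles=2
Tick 5: [PARSE:P3(v=2,ok=F), VALIDATE:-, TRANSFORM:-, EMIT:P2(v=0,ok=F)] out:P1(v=0); bubbles=2
Tick 6: [PARSE:P4(v=3,ok=F), VALIDATE:P3(v=2,ok=T), TRANSFORM:-, EMIT:-] out:P2(v=0); bubbles=2
Tick 7: [PARSE:-, VALIDATE:P4(v=3,ok=F), TRANSFORM:P3(v=10,ok=T), EMIT:-] out:-; bubbles=2
Tick 8: [PARSE:P5(v=14,ok=F), VALIDATE:-, TRANSFORM:P4(v=0,ok=F), EMIT:P3(v=10,ok=T)] out:-; bubbles=1
Tick 9: [PARSE:-, VALIDATE:P5(v=14,ok=F), TRANSFORM:-, EMIT:P4(v=0,ok=F)] out:P3(v=10); bubbles=2
Tick 10: [PARSE:-, VALIDATE:-, TRANSFORM:P5(v=0,ok=F), EMIT:-] out:P4(v=0); bubbles=3
Tick 11: [PARSE:-, VALIDATE:-, TRANSFORM:-, EMIT:P5(v=0,ok=F)] out:-; bubbles=3
Tick 12: [PARSE:-, VALIDATE:-, TRANSFORM:-, EMIT:-] out:P5(v=0); bubbles=4
Total bubble-slots: 28

Answer: 28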